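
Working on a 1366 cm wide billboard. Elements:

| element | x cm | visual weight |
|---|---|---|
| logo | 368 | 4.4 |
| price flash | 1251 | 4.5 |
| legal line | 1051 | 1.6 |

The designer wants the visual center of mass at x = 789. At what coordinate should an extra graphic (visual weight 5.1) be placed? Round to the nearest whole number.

x ≈ 662

After adding the extra graphic, total weight = 4.4 + 4.5 + 1.6 + 5.1 = 15.6.
Along x: (8930.3 + 5.1·x) / 15.6 = 789 (existing moment 4.4·368 + 4.5·1251 + 1.6·1051 = 8930.3) ⇒ x = (12308.4 − 8930.3) / 5.1 ≈ 662.37.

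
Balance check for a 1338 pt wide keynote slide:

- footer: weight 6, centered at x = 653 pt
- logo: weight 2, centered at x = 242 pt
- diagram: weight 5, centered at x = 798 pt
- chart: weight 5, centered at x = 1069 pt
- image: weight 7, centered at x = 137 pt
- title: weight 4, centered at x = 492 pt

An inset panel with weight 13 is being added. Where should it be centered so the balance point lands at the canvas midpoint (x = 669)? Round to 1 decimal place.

With the inset panel, Σw becomes 6 + 2 + 5 + 5 + 7 + 4 + 13 = 42.
x: need Σw·x = 42·669 = 28098. Existing = 6·653 + 2·242 + 5·798 + 5·1069 + 7·137 + 4·492 = 16664. Remainder 11434 / 13 ≈ 879.54.

x ≈ 879.5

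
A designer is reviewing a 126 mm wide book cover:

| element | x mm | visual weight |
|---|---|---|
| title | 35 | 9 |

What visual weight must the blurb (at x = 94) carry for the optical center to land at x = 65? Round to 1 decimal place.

Known: weight 9 with moment 9·35 = 315.
Set Σw·x/Σw = 65: (315 + 94w) = 65·(9 + w).
Solving: w = (65·9 − 315) / (94 − 65) = 270 / 29 ≈ 9.31.

w ≈ 9.3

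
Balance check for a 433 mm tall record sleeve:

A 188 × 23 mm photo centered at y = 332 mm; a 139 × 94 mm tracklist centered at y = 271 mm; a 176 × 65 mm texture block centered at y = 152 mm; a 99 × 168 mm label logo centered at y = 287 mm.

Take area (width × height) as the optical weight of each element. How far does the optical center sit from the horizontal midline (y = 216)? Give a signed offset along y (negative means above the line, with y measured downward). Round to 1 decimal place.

≈ 36.7 mm

Areas: photo 188·23 = 4324, tracklist 139·94 = 13066, texture block 176·65 = 11440, label logo 99·168 = 16632. Total weight = 45462.
y-moment: 4324·332 + 13066·271 + 11440·152 + 16632·287 = 11488718; centroid 11488718/45462 ≈ 252.71.
Offset from y = 216: 252.71 − 216 ≈ 36.71.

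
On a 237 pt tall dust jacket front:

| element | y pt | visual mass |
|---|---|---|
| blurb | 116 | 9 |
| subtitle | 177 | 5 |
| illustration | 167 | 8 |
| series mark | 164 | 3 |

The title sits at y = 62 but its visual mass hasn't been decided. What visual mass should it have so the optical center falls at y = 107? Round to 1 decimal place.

w ≈ 24.0

Known weights sum to 9 + 5 + 8 + 3 = 25; their moment is 9·116 + 5·177 + 8·167 + 3·164 = 3757.
For the centroid to hit 107: (3757 + w·62) / (25 + w) = 107.
So w = (107·25 − 3757)/(62 − 107) = -1082/-45 ≈ 24.04.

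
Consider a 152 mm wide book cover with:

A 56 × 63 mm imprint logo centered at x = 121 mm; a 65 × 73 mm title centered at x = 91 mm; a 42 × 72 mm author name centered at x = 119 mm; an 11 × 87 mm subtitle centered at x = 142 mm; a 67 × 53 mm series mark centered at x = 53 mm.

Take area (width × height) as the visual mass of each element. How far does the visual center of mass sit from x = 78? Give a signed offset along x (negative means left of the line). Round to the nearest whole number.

≈ 20 mm

Areas: imprint logo 56·63 = 3528, title 65·73 = 4745, author name 42·72 = 3024, subtitle 11·87 = 957, series mark 67·53 = 3551. Total weight = 15805.
Σw·x = 3528·121 + 4745·91 + 3024·119 + 957·142 + 3551·53 = 1542636, so x̄ = 1542636/15805 ≈ 97.60.
Offset from x = 78: 97.60 − 78 ≈ 19.60.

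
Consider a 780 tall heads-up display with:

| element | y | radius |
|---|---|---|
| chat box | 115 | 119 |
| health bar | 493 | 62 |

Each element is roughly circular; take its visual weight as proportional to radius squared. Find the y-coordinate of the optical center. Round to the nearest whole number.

Weights ∝ r²: chat box 119² = 14161, health bar 62² = 3844; Σw = 18005.
y: (14161·115 + 3844·493) / 18005 = 3523607 / 18005 ≈ 195.70

y ≈ 196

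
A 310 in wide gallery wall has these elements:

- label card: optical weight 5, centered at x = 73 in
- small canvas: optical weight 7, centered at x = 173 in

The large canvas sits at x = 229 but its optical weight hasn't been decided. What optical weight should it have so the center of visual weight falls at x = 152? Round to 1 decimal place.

Known weights sum to 5 + 7 = 12; their moment is 5·73 + 7·173 = 1576.
For the centroid to hit 152: (1576 + w·229) / (12 + w) = 152.
So w = (152·12 − 1576)/(229 − 152) = 248/77 ≈ 3.22.

w ≈ 3.2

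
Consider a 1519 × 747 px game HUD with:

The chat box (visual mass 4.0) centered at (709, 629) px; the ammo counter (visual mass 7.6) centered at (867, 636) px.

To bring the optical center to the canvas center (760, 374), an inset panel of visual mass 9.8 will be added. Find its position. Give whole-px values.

With the inset panel, Σw becomes 4.0 + 7.6 + 9.8 = 21.4.
x: need Σw·x = 21.4·760 = 16264.0. Existing = 4.0·709 + 7.6·867 = 9425.2. Remainder 6838.8 / 9.8 ≈ 697.84.
y: need Σw·y = 21.4·374 = 8003.6. Existing = 4.0·629 + 7.6·636 = 7349.6. Remainder 654.0 / 9.8 ≈ 66.73.

(698, 67)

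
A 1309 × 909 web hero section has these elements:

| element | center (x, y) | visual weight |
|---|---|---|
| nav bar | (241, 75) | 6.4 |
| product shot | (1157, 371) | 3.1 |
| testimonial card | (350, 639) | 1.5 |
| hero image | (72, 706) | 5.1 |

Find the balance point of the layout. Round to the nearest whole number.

(374, 384)

Total weight = 6.4 + 3.1 + 1.5 + 5.1 = 16.1.
x-moment: 6.4·241 + 3.1·1157 + 1.5·350 + 5.1·72 = 6021.3; centroid 6021.3/16.1 ≈ 373.99.
y-moment: 6.4·75 + 3.1·371 + 1.5·639 + 5.1·706 = 6189.2; centroid 6189.2/16.1 ≈ 384.42.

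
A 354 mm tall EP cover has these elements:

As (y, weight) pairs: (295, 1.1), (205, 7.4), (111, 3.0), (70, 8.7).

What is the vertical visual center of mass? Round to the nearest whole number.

y ≈ 138

Σw = 1.1 + 7.4 + 3.0 + 8.7 = 20.2.
y: (1.1·295 + 7.4·205 + 3.0·111 + 8.7·70) / 20.2 = 2783.5 / 20.2 ≈ 137.80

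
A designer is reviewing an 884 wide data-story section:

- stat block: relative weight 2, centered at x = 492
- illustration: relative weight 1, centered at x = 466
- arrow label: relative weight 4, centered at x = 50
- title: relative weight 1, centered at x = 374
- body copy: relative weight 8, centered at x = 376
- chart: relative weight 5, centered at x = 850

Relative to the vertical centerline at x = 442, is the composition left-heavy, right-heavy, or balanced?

balanced

Σw = 2 + 1 + 4 + 1 + 8 + 5 = 21.
Σw·x = 9282; x̄ = 9282/21 ≈ 442.00.
The centroid 442.00 matches the midline at 442, so the layout is balanced.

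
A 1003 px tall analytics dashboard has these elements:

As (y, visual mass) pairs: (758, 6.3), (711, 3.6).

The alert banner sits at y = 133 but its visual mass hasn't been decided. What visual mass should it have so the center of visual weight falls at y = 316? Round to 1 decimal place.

Existing Σw = 9.9 (6.3 + 3.6); existing moment 6.3·758 + 3.6·711 = 7335.0.
For the centroid to hit 316: (7335.0 + w·133) / (9.9 + w) = 316.
Rearranging, w·(133 − 316) = 316·9.9 − 7335.0 = -4206.6, so w ≈ -4206.6/-183 = 22.99.

w ≈ 23.0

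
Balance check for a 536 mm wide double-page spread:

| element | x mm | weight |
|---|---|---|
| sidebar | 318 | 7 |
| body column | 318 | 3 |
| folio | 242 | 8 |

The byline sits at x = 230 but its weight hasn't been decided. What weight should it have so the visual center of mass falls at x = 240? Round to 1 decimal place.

w ≈ 79.6

Fixed elements: Σw = 7 + 3 + 8 = 18, Σw·x = 7·318 + 3·318 + 8·242 = 5116.
Set Σw·x/Σw = 240: (5116 + 230w) = 240·(18 + w).
Rearranging, w·(230 − 240) = 240·18 − 5116 = -796, so w ≈ -796/-10 = 79.60.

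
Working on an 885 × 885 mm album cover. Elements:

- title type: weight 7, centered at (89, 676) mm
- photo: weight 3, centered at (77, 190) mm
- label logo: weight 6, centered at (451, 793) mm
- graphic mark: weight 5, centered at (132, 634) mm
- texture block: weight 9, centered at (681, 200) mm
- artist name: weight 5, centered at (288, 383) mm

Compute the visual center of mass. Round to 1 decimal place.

Σw = 7 + 3 + 6 + 5 + 9 + 5 = 35.
Σw·x = 7·89 + 3·77 + 6·451 + 5·132 + 9·681 + 5·288 = 11789, so x̄ = 11789/35 ≈ 336.83.
Σw·y = 7·676 + 3·190 + 6·793 + 5·634 + 9·200 + 5·383 = 16945, so ȳ = 16945/35 ≈ 484.14.

(336.8, 484.1)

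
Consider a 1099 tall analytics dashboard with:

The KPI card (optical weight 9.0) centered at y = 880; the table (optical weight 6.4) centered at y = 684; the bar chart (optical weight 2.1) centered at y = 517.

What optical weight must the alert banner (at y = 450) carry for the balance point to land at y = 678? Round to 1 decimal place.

w ≈ 6.7

Existing Σw = 17.5 (9.0 + 6.4 + 2.1); existing moment 9.0·880 + 6.4·684 + 2.1·517 = 13383.3.
Set Σw·y/Σw = 678: (13383.3 + 450w) = 678·(17.5 + w).
Solving: w = (678·17.5 − 13383.3) / (450 − 678) = -1518.3 / -228 ≈ 6.66.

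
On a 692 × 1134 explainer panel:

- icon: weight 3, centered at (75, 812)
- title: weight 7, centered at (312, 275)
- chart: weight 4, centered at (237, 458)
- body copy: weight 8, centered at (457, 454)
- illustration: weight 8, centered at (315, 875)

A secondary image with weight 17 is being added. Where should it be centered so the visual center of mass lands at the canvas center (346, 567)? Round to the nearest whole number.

After adding the secondary image, total weight = 3 + 7 + 4 + 8 + 8 + 17 = 47.
x: need Σw·x = 47·346 = 16262. Existing = 3·75 + 7·312 + 4·237 + 8·457 + 8·315 = 9533. Remainder 6729 / 17 ≈ 395.82.
y: need Σw·y = 47·567 = 26649. Existing = 3·812 + 7·275 + 4·458 + 8·454 + 8·875 = 16825. Remainder 9824 / 17 ≈ 577.88.

(396, 578)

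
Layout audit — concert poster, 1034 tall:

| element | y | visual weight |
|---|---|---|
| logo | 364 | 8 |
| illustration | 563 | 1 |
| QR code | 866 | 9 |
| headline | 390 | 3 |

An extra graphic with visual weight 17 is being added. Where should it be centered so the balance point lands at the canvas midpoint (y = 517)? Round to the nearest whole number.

With the extra graphic, Σw becomes 8 + 1 + 9 + 3 + 17 = 38.
y: target moment 38×517 = 19646; current 8·364 + 1·563 + 9·866 + 3·390 = 12439; the extra graphic supplies 7207, so y = 7207/17 ≈ 423.94.

y ≈ 424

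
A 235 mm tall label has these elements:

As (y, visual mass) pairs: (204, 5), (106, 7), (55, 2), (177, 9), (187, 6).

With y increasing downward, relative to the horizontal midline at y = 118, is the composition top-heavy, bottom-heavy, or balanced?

Σw = 5 + 7 + 2 + 9 + 6 = 29.
y: (5·204 + 7·106 + 2·55 + 9·177 + 6·187) / 29 = 4587 / 29 ≈ 158.17
Since 158.2 is below (larger y than) 118, the composition reads bottom-heavy.

bottom-heavy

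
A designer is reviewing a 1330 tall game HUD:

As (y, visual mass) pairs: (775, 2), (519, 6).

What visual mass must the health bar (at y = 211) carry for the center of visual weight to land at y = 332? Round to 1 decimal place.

Known weights sum to 2 + 6 = 8; their moment is 2·775 + 6·519 = 4664.
Set Σw·y/Σw = 332: (4664 + 211w) = 332·(8 + w).
Solving: w = (332·8 − 4664) / (211 − 332) = -2008 / -121 ≈ 16.60.

w ≈ 16.6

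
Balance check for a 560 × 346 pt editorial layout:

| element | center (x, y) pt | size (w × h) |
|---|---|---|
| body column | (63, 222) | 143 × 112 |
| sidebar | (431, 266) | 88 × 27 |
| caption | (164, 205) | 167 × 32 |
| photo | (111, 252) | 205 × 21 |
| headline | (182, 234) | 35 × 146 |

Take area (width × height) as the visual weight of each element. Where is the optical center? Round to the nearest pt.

Areas: body column 143·112 = 16016, sidebar 88·27 = 2376, caption 167·32 = 5344, photo 205·21 = 4305, headline 35·146 = 5110. Total weight = 33151.
Σw·x = 16016·63 + 2376·431 + 5344·164 + 4305·111 + 5110·182 = 4317355, so x̄ = 4317355/33151 ≈ 130.23.
Σw·y = 16016·222 + 2376·266 + 5344·205 + 4305·252 + 5110·234 = 7563688, so ȳ = 7563688/33151 ≈ 228.16.

(130, 228)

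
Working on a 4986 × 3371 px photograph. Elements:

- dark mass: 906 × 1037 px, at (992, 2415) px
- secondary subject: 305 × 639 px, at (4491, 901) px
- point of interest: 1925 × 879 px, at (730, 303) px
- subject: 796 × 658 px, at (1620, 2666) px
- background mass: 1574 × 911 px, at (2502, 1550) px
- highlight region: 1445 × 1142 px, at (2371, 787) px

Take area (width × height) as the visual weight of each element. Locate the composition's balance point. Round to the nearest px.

Areas → weights: dark mass 906·1037 = 939522, secondary subject 305·639 = 194895, point of interest 1925·879 = 1692075, subject 796·658 = 523768, background mass 1574·911 = 1433914, highlight region 1445·1142 = 1650190; Σw = 6434364.
Σw·x = 11391251497; x̄ = 11391251497/6434364 ≈ 1770.38.
y: moment 7874876468 / weight 6434364 ≈ 1223.88

(1770, 1224)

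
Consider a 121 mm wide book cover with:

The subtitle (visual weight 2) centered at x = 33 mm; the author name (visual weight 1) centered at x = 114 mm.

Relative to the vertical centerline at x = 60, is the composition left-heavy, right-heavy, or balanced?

balanced

Weights sum to 2 + 1 = 3.
x-moment: 2·33 + 1·114 = 180; centroid 180/3 ≈ 60.00.
That equals the midline 60 — balanced.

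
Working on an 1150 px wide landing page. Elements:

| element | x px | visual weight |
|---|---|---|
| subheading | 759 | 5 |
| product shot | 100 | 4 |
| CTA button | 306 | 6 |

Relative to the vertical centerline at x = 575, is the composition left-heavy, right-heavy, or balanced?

Σw = 5 + 4 + 6 = 15.
x: (5·759 + 4·100 + 6·306) / 15 = 6031 / 15 ≈ 402.07
Since 402.1 is left of 575, the composition reads left-heavy.

left-heavy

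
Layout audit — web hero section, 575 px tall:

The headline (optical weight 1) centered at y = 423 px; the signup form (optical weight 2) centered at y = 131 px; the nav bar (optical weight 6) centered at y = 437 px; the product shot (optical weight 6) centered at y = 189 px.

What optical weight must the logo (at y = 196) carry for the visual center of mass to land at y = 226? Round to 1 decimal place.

Fixed elements: Σw = 1 + 2 + 6 + 6 = 15, Σw·y = 1·423 + 2·131 + 6·437 + 6·189 = 4441.
Balance at y = 226 requires (4441 + w·196) / (15 + w) = 226.
Solving: w = (226·15 − 4441) / (196 − 226) = -1051 / -30 ≈ 35.03.

w ≈ 35.0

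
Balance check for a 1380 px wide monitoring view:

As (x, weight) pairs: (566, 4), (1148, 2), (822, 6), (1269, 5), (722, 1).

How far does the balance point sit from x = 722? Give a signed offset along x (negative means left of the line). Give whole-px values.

≈ 198 px

Total weight = 4 + 2 + 6 + 5 + 1 = 18.
x: (4·566 + 2·1148 + 6·822 + 5·1269 + 1·722) / 18 = 16559 / 18 ≈ 919.94
Offset from x = 722: 919.94 − 722 ≈ 197.94.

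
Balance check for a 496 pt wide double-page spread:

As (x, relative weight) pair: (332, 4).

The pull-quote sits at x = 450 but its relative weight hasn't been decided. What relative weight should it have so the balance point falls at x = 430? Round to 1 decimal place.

w ≈ 19.6

The single fixed element contributes weight 4, moment 4·332 = 1328.
For the centroid to hit 430: (1328 + w·450) / (4 + w) = 430.
Solving: w = (430·4 − 1328) / (450 − 430) = 392 / 20 ≈ 19.60.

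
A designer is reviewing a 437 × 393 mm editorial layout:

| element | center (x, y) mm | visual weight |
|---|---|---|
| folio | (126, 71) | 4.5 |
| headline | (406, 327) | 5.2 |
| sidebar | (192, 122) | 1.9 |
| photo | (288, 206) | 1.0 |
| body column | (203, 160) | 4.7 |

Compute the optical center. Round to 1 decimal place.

Weights sum to 4.5 + 5.2 + 1.9 + 1.0 + 4.7 = 17.3.
x-moment: 4.5·126 + 5.2·406 + 1.9·192 + 1.0·288 + 4.7·203 = 4285.1; centroid 4285.1/17.3 ≈ 247.69.
y-moment: 4.5·71 + 5.2·327 + 1.9·122 + 1.0·206 + 4.7·160 = 3209.7; centroid 3209.7/17.3 ≈ 185.53.

(247.7, 185.5)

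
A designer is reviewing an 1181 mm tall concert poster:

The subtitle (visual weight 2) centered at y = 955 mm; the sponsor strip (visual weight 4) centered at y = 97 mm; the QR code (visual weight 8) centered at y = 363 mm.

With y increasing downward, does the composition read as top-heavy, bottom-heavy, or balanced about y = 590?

Weights sum to 2 + 4 + 8 = 14.
y: (2·955 + 4·97 + 8·363) / 14 = 5202 / 14 ≈ 371.57
Since 371.6 is above (smaller y than) 590, the composition reads top-heavy.

top-heavy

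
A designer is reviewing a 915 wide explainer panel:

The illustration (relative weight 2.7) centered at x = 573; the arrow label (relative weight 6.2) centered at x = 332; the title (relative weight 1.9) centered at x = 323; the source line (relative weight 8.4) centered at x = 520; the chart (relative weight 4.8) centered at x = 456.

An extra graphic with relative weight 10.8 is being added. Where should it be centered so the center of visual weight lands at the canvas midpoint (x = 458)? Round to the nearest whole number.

New total weight: (2.7 + 6.2 + 1.9 + 8.4 + 4.8) + 10.8 = 34.8.
x: target moment 34.8×458 = 15938.4; current 2.7·573 + 6.2·332 + 1.9·323 + 8.4·520 + 4.8·456 = 10776.0; the extra graphic supplies 5162.4, so x = 5162.4/10.8 ≈ 478.00.

x ≈ 478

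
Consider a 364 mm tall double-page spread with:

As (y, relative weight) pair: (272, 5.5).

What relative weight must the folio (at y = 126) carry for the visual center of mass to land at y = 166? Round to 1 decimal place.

The single fixed element contributes weight 5.5, moment 5.5·272 = 1496.0.
For the centroid to hit 166: (1496.0 + w·126) / (5.5 + w) = 166.
Solving: w = (166·5.5 − 1496.0) / (126 − 166) = -583.0 / -40 ≈ 14.57.

w ≈ 14.6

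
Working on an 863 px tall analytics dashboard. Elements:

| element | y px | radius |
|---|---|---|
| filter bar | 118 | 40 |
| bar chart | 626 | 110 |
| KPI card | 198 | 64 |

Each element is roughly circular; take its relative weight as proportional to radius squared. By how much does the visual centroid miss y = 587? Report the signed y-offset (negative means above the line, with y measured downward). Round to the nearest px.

≈ -105 px

Weights ∝ r²: filter bar 40² = 1600, bar chart 110² = 12100, KPI card 64² = 4096; Σw = 17796.
y: (1600·118 + 12100·626 + 4096·198) / 17796 = 8574408 / 17796 ≈ 481.82
Offset from y = 587: 481.82 − 587 ≈ -105.18.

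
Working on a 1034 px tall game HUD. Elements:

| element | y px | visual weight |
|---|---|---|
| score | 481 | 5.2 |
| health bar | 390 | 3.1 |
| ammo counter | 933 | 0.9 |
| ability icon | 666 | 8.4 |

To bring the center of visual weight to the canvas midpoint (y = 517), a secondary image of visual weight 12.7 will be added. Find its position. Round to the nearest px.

With the secondary image, Σw becomes 5.2 + 3.1 + 0.9 + 8.4 + 12.7 = 30.3.
y: target moment 30.3×517 = 15665.1; current 5.2·481 + 3.1·390 + 0.9·933 + 8.4·666 = 10144.3; the secondary image supplies 5520.8, so y = 5520.8/12.7 ≈ 434.71.

y ≈ 435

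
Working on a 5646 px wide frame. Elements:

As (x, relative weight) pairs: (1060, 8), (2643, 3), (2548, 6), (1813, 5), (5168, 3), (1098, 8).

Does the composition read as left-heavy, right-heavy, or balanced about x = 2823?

left-heavy

Σw = 8 + 3 + 6 + 5 + 3 + 8 = 33.
Σw·x = 65050; x̄ = 65050/33 ≈ 1971.21.
1971.2 lies left of the midline 2823, so the layout is left-heavy.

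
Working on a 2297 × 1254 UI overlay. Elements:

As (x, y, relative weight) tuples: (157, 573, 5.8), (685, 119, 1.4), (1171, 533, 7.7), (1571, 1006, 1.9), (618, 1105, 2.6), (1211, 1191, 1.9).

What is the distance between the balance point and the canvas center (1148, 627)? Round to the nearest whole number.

≈ 319

Weights sum to 5.8 + 1.4 + 7.7 + 1.9 + 2.6 + 1.9 = 21.3.
Σw·x = 5.8·157 + 1.4·685 + 7.7·1171 + 1.9·1571 + 2.6·618 + 1.9·1211 = 17778.9, so x̄ = 17778.9/21.3 ≈ 834.69.
Σw·y = 5.8·573 + 1.4·119 + 7.7·533 + 1.9·1006 + 2.6·1105 + 1.9·1191 = 14641.4, so ȳ = 14641.4/21.3 ≈ 687.39.
From (1148, 627): dx = -313.31, dy = 60.39, so the distance is √(dx²+dy²) ≈ 319.08.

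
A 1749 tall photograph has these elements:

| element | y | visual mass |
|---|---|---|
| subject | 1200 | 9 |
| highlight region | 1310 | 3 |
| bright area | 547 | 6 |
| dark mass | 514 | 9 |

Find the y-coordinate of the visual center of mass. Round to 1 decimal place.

y ≈ 838.4

Weights sum to 9 + 3 + 6 + 9 = 27.
y: (9·1200 + 3·1310 + 6·547 + 9·514) / 27 = 22638 / 27 ≈ 838.44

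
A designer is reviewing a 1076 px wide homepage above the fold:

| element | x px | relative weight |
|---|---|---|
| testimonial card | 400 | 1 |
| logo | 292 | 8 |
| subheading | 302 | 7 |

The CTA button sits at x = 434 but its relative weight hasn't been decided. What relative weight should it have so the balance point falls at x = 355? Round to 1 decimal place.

w ≈ 10.5

Known weights sum to 1 + 8 + 7 = 16; their moment is 1·400 + 8·292 + 7·302 = 4850.
Set Σw·x/Σw = 355: (4850 + 434w) = 355·(16 + w).
Solving: w = (355·16 − 4850) / (434 − 355) = 830 / 79 ≈ 10.51.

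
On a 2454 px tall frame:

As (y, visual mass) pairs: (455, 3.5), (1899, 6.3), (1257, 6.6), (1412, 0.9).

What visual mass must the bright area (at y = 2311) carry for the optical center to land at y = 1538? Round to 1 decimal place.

w ≈ 4.5

Known weights sum to 3.5 + 6.3 + 6.6 + 0.9 = 17.3; their moment is 3.5·455 + 6.3·1899 + 6.6·1257 + 0.9·1412 = 23123.2.
Set Σw·y/Σw = 1538: (23123.2 + 2311w) = 1538·(17.3 + w).
So w = (1538·17.3 − 23123.2)/(2311 − 1538) = 3484.2/773 ≈ 4.51.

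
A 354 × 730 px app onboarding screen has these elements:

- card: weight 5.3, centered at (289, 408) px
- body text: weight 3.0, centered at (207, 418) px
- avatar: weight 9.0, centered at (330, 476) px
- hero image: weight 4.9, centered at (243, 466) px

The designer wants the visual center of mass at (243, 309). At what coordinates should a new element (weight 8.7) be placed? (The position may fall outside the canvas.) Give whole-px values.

With the new element, Σw becomes 5.3 + 3.0 + 9.0 + 4.9 + 8.7 = 30.9.
Along x: (6313.4 + 8.7·x) / 30.9 = 243 (existing moment 5.3·289 + 3.0·207 + 9.0·330 + 4.9·243 = 6313.4) ⇒ x = (7508.7 − 6313.4) / 8.7 ≈ 137.39.
Along y: (9983.8 + 8.7·y) / 30.9 = 309 (existing moment 5.3·408 + 3.0·418 + 9.0·476 + 4.9·466 = 9983.8) ⇒ y = (9548.1 − 9983.8) / 8.7 ≈ -50.08.

(137, -50)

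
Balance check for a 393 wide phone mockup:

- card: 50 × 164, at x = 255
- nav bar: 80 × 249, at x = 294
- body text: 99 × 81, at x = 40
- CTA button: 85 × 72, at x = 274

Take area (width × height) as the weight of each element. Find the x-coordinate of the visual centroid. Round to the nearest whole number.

x ≈ 235

Areas: card 50·164 = 8200, nav bar 80·249 = 19920, body text 99·81 = 8019, CTA button 85·72 = 6120. Total weight = 42259.
x-moment: 8200·255 + 19920·294 + 8019·40 + 6120·274 = 9945120; centroid 9945120/42259 ≈ 235.34.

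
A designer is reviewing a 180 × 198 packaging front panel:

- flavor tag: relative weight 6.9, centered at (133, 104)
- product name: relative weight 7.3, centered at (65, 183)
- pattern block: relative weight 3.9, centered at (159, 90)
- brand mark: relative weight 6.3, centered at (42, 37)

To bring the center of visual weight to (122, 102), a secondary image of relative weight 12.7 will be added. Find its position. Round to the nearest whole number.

New total weight: (6.9 + 7.3 + 3.9 + 6.3) + 12.7 = 37.1.
x: need Σw·x = 37.1·122 = 4526.2. Existing = 6.9·133 + 7.3·65 + 3.9·159 + 6.3·42 = 2276.9. Remainder 2249.3 / 12.7 ≈ 177.11.
y: need Σw·y = 37.1·102 = 3784.2. Existing = 6.9·104 + 7.3·183 + 3.9·90 + 6.3·37 = 2637.6. Remainder 1146.6 / 12.7 ≈ 90.28.

(177, 90)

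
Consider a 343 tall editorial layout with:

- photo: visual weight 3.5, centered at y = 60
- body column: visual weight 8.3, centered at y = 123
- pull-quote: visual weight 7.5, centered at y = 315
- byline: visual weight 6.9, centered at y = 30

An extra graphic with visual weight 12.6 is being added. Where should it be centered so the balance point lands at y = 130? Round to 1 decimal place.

y ≈ 98.7

After adding the extra graphic, total weight = 3.5 + 8.3 + 7.5 + 6.9 + 12.6 = 38.8.
y: need Σw·y = 38.8·130 = 5044.0. Existing = 3.5·60 + 8.3·123 + 7.5·315 + 6.9·30 = 3800.4. Remainder 1243.6 / 12.6 ≈ 98.70.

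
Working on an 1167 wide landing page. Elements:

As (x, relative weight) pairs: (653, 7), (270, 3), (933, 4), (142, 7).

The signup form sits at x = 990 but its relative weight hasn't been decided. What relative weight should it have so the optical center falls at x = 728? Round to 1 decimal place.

w ≈ 19.8

Fixed elements: Σw = 7 + 3 + 4 + 7 = 21, Σw·x = 7·653 + 3·270 + 4·933 + 7·142 = 10107.
For the centroid to hit 728: (10107 + w·990) / (21 + w) = 728.
Solving: w = (728·21 − 10107) / (990 − 728) = 5181 / 262 ≈ 19.77.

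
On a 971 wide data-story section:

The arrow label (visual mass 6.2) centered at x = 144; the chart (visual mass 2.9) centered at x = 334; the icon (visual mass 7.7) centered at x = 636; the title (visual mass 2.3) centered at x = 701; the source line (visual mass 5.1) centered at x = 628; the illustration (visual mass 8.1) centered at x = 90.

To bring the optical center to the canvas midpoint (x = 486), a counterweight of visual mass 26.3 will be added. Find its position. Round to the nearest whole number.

x ≈ 615

New total weight: (6.2 + 2.9 + 7.7 + 2.3 + 5.1 + 8.1) + 26.3 = 58.6.
x: target moment 58.6×486 = 28479.6; current 6.2·144 + 2.9·334 + 7.7·636 + 2.3·701 + 5.1·628 + 8.1·90 = 12302.7; the counterweight supplies 16176.9, so x = 16176.9/26.3 ≈ 615.09.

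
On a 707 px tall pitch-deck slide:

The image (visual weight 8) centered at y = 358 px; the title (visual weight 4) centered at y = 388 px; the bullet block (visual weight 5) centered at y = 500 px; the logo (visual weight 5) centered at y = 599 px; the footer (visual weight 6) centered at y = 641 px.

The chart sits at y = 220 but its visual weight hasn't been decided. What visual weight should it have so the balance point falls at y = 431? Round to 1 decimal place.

w ≈ 8.0

Existing Σw = 28 (8 + 4 + 5 + 5 + 6); existing moment 8·358 + 4·388 + 5·500 + 5·599 + 6·641 = 13757.
Set Σw·y/Σw = 431: (13757 + 220w) = 431·(28 + w).
Solving: w = (431·28 − 13757) / (220 − 431) = -1689 / -211 ≈ 8.00.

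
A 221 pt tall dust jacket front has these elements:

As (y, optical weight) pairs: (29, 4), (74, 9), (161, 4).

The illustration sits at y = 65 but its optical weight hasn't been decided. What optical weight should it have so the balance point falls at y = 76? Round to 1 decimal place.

Known weights sum to 4 + 9 + 4 = 17; their moment is 4·29 + 9·74 + 4·161 = 1426.
Set Σw·y/Σw = 76: (1426 + 65w) = 76·(17 + w).
Rearranging, w·(65 − 76) = 76·17 − 1426 = -134, so w ≈ -134/-11 = 12.18.

w ≈ 12.2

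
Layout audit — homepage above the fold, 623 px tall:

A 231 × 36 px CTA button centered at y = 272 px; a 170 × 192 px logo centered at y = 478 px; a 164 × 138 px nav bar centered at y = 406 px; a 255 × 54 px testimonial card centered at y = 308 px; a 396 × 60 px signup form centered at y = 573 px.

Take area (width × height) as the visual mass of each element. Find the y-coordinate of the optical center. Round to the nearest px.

Taking area as weight: CTA button 231·36 = 8316, logo 170·192 = 32640, nav bar 164·138 = 22632, testimonial card 255·54 = 13770, signup form 396·60 = 23760. Sum 101118.
Σw·y = 8316·272 + 32640·478 + 22632·406 + 13770·308 + 23760·573 = 44908104, so ȳ = 44908104/101118 ≈ 444.12.

y ≈ 444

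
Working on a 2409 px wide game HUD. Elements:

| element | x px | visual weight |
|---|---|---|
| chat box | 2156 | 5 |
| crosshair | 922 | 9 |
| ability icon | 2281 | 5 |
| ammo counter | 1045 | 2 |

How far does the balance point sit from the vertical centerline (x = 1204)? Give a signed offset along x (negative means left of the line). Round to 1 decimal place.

≈ 347.1 px

Total weight = 5 + 9 + 5 + 2 = 21.
x: (5·2156 + 9·922 + 5·2281 + 2·1045) / 21 = 32573 / 21 ≈ 1551.10
Offset from x = 1204: 1551.10 − 1204 ≈ 347.10.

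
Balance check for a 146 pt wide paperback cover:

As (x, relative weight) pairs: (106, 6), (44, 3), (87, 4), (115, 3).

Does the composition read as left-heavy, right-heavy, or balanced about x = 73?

right-heavy

Weights sum to 6 + 3 + 4 + 3 = 16.
Σw·x = 6·106 + 3·44 + 4·87 + 3·115 = 1461, so x̄ = 1461/16 ≈ 91.31.
91.3 vs midline 73 → right-heavy.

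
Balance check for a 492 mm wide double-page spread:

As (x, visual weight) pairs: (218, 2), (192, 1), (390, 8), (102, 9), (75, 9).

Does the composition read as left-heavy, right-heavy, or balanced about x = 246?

Weights sum to 2 + 1 + 8 + 9 + 9 = 29.
x-moment: 2·218 + 1·192 + 8·390 + 9·102 + 9·75 = 5341; centroid 5341/29 ≈ 184.17.
184.2 lies left of the midline 246, so the layout is left-heavy.

left-heavy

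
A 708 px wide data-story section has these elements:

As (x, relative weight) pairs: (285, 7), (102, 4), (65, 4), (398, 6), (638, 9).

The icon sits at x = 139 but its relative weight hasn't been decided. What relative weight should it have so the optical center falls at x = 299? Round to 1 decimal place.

Existing Σw = 30 (7 + 4 + 4 + 6 + 9); existing moment 7·285 + 4·102 + 4·65 + 6·398 + 9·638 = 10793.
For the centroid to hit 299: (10793 + w·139) / (30 + w) = 299.
Rearranging, w·(139 − 299) = 299·30 − 10793 = -1823, so w ≈ -1823/-160 = 11.39.

w ≈ 11.4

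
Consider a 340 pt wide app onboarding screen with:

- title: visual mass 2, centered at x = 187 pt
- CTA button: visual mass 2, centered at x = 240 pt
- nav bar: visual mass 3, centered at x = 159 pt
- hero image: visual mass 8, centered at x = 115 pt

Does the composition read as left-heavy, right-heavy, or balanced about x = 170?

left-heavy

Total weight = 2 + 2 + 3 + 8 = 15.
x-moment: 2·187 + 2·240 + 3·159 + 8·115 = 2251; centroid 2251/15 ≈ 150.07.
Since 150.1 is left of 170, the composition reads left-heavy.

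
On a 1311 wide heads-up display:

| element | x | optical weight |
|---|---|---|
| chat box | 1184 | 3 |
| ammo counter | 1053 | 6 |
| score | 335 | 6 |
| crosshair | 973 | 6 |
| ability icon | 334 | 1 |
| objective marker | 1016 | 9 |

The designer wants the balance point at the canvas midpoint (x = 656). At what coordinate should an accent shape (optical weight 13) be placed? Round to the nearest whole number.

With the accent shape, Σw becomes 3 + 6 + 6 + 6 + 1 + 9 + 13 = 44.
x: need Σw·x = 44·656 = 28864. Existing = 3·1184 + 6·1053 + 6·335 + 6·973 + 1·334 + 9·1016 = 27196. Remainder 1668 / 13 ≈ 128.31.

x ≈ 128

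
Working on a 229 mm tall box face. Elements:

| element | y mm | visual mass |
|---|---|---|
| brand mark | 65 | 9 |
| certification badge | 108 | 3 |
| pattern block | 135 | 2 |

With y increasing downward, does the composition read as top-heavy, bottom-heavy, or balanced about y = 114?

top-heavy

Total weight = 9 + 3 + 2 = 14.
y: (9·65 + 3·108 + 2·135) / 14 = 1179 / 14 ≈ 84.21
84.2 vs midline 114 → top-heavy.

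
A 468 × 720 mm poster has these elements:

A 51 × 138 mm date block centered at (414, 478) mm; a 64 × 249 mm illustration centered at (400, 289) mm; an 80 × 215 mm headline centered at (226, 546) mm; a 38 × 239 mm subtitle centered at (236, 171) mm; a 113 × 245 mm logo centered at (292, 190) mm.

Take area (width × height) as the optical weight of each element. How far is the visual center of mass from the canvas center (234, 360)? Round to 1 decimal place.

≈ 83.8 mm

Areas → weights: date block 51·138 = 7038, illustration 64·249 = 15936, headline 80·215 = 17200, subtitle 38·239 = 9082, logo 113·245 = 27685; Σw = 76941.
x-moment: 7038·414 + 15936·400 + 17200·226 + 9082·236 + 27685·292 = 23402704; centroid 23402704/76941 ≈ 304.16.
y-moment: 7038·478 + 15936·289 + 17200·546 + 9082·171 + 27685·190 = 24174040; centroid 24174040/76941 ≈ 314.19.
Offset from (234, 360): Δx ≈ 70.16, Δy ≈ -45.81; distance = √(Δx² + Δy²) ≈ 83.80.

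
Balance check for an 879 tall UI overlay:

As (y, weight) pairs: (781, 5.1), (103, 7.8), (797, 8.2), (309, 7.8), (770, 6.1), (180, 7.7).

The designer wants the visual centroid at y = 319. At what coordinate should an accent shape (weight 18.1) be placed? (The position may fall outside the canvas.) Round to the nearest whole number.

New total weight: (5.1 + 7.8 + 8.2 + 7.8 + 6.1 + 7.7) + 18.1 = 60.8.
y: target moment 60.8×319 = 19395.2; current 5.1·781 + 7.8·103 + 8.2·797 + 7.8·309 + 6.1·770 + 7.7·180 = 19815.1; the accent shape supplies -419.9, so y = -419.9/18.1 ≈ -23.20.

y ≈ -23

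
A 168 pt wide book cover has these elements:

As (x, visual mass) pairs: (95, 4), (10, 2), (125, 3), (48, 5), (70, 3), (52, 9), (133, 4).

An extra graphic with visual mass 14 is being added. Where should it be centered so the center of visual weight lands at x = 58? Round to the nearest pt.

x ≈ 23

After adding the extra graphic, total weight = 4 + 2 + 3 + 5 + 3 + 9 + 4 + 14 = 44.
Along x: (2225 + 14·x) / 44 = 58 (existing moment 4·95 + 2·10 + 3·125 + 5·48 + 3·70 + 9·52 + 4·133 = 2225) ⇒ x = (2552 − 2225) / 14 ≈ 23.36.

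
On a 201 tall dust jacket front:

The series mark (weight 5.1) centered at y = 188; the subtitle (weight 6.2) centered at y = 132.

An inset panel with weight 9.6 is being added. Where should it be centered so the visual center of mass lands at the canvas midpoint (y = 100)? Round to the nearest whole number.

y ≈ 33

With the inset panel, Σw becomes 5.1 + 6.2 + 9.6 = 20.9.
y: need Σw·y = 20.9·100 = 2090.0. Existing = 5.1·188 + 6.2·132 = 1777.2. Remainder 312.8 / 9.6 ≈ 32.58.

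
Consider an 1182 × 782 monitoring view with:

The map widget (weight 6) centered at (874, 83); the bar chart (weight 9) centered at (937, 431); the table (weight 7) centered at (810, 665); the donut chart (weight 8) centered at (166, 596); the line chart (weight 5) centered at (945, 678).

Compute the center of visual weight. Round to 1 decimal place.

Σw = 6 + 9 + 7 + 8 + 5 = 35.
x: (6·874 + 9·937 + 7·810 + 8·166 + 5·945) / 35 = 25400 / 35 ≈ 725.71
y: (6·83 + 9·431 + 7·665 + 8·596 + 5·678) / 35 = 17190 / 35 ≈ 491.14

(725.7, 491.1)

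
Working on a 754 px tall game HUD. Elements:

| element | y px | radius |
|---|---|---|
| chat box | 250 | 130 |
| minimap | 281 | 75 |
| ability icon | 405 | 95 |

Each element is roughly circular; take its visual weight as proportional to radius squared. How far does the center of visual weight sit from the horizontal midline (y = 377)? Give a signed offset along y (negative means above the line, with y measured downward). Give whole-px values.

Weights ∝ r²: chat box 130² = 16900, minimap 75² = 5625, ability icon 95² = 9025; Σw = 31550.
y: (16900·250 + 5625·281 + 9025·405) / 31550 = 9460750 / 31550 ≈ 299.87
Difference: 299.87 − 377 ≈ -77.13.

≈ -77 px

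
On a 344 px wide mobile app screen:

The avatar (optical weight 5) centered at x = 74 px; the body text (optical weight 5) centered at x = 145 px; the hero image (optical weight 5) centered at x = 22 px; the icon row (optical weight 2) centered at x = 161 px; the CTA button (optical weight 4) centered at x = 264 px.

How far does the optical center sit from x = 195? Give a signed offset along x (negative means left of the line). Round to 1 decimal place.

Total weight = 5 + 5 + 5 + 2 + 4 = 21.
Σw·x = 5·74 + 5·145 + 5·22 + 2·161 + 4·264 = 2583, so x̄ = 2583/21 ≈ 123.00.
Difference: 123.00 − 195 ≈ -72.00.

≈ -72.0 px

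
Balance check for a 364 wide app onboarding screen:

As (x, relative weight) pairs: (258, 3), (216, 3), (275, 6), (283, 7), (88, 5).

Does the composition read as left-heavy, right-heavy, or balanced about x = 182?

Σw = 3 + 3 + 6 + 7 + 5 = 24.
x: (3·258 + 3·216 + 6·275 + 7·283 + 5·88) / 24 = 5493 / 24 ≈ 228.88
Since 228.9 is right of 182, the composition reads right-heavy.

right-heavy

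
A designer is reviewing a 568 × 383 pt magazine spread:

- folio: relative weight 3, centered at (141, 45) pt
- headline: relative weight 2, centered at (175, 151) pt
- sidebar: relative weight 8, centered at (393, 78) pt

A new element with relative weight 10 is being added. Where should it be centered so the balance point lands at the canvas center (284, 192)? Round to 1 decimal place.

(261.5, 335.5)

With the new element, Σw becomes 3 + 2 + 8 + 10 = 23.
Along x: (3917 + 10·x) / 23 = 284 (existing moment 3·141 + 2·175 + 8·393 = 3917) ⇒ x = (6532 − 3917) / 10 ≈ 261.50.
Along y: (1061 + 10·y) / 23 = 192 (existing moment 3·45 + 2·151 + 8·78 = 1061) ⇒ y = (4416 − 1061) / 10 ≈ 335.50.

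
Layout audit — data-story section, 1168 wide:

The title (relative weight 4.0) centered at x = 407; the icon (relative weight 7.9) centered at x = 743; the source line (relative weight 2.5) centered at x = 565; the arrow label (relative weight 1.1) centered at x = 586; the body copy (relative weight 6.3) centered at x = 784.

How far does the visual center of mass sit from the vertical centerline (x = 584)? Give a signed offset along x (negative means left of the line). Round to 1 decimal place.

Total weight = 4.0 + 7.9 + 2.5 + 1.1 + 6.3 = 21.8.
x: (4.0·407 + 7.9·743 + 2.5·565 + 1.1·586 + 6.3·784) / 21.8 = 14494.0 / 21.8 ≈ 664.86
Difference: 664.86 − 584 ≈ 80.86.

≈ 80.9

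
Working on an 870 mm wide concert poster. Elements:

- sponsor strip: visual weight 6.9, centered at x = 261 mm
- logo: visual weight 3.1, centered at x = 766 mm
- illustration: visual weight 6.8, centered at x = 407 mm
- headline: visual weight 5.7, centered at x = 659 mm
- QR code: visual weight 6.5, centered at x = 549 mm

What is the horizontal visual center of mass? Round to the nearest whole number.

x ≈ 492

Total weight = 6.9 + 3.1 + 6.8 + 5.7 + 6.5 = 29.0.
Σw·x = 6.9·261 + 3.1·766 + 6.8·407 + 5.7·659 + 6.5·549 = 14267.9, so x̄ = 14267.9/29.0 ≈ 492.00.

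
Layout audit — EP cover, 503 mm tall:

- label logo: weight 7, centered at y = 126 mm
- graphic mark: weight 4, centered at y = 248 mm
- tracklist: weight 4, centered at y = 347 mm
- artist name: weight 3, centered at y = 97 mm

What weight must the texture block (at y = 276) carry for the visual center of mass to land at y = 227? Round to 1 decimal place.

w ≈ 10.9

Existing Σw = 18 (7 + 4 + 4 + 3); existing moment 7·126 + 4·248 + 4·347 + 3·97 = 3553.
Set Σw·y/Σw = 227: (3553 + 276w) = 227·(18 + w).
Rearranging, w·(276 − 227) = 227·18 − 3553 = 533, so w ≈ 533/49 = 10.88.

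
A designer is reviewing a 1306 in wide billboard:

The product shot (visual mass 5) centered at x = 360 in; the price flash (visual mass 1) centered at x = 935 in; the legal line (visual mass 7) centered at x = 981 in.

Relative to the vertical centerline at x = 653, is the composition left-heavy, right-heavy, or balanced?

right-heavy

Weights sum to 5 + 1 + 7 = 13.
Σw·x = 5·360 + 1·935 + 7·981 = 9602, so x̄ = 9602/13 ≈ 738.62.
738.6 vs midline 653 → right-heavy.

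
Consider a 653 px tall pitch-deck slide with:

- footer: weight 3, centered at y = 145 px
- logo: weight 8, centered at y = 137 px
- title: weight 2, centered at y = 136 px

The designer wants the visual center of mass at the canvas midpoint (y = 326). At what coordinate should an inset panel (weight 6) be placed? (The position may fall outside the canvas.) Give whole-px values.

With the inset panel, Σw becomes 3 + 8 + 2 + 6 = 19.
y: need Σw·y = 19·326 = 6194. Existing = 3·145 + 8·137 + 2·136 = 1803. Remainder 4391 / 6 ≈ 731.83.

y ≈ 732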